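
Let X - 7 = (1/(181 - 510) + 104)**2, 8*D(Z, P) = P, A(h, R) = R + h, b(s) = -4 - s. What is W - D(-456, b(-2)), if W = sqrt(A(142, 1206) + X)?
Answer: 1/4 + 2*sqrt(329333195)/329 ≈ 110.57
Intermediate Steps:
D(Z, P) = P/8
X = 1171423912/108241 (X = 7 + (1/(181 - 510) + 104)**2 = 7 + (1/(-329) + 104)**2 = 7 + (-1/329 + 104)**2 = 7 + (34215/329)**2 = 7 + 1170666225/108241 = 1171423912/108241 ≈ 10822.)
W = 2*sqrt(329333195)/329 (W = sqrt((1206 + 142) + 1171423912/108241) = sqrt(1348 + 1171423912/108241) = sqrt(1317332780/108241) = 2*sqrt(329333195)/329 ≈ 110.32)
W - D(-456, b(-2)) = 2*sqrt(329333195)/329 - (-4 - 1*(-2))/8 = 2*sqrt(329333195)/329 - (-4 + 2)/8 = 2*sqrt(329333195)/329 - (-2)/8 = 2*sqrt(329333195)/329 - 1*(-1/4) = 2*sqrt(329333195)/329 + 1/4 = 1/4 + 2*sqrt(329333195)/329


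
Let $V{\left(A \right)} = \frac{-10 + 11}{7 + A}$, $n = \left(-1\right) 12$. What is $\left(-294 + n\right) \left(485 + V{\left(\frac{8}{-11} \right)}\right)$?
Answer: $- \frac{3414552}{23} \approx -1.4846 \cdot 10^{5}$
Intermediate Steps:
$n = -12$
$V{\left(A \right)} = \frac{1}{7 + A}$ ($V{\left(A \right)} = 1 \frac{1}{7 + A} = \frac{1}{7 + A}$)
$\left(-294 + n\right) \left(485 + V{\left(\frac{8}{-11} \right)}\right) = \left(-294 - 12\right) \left(485 + \frac{1}{7 + \frac{8}{-11}}\right) = - 306 \left(485 + \frac{1}{7 + 8 \left(- \frac{1}{11}\right)}\right) = - 306 \left(485 + \frac{1}{7 - \frac{8}{11}}\right) = - 306 \left(485 + \frac{1}{\frac{69}{11}}\right) = - 306 \left(485 + \frac{11}{69}\right) = \left(-306\right) \frac{33476}{69} = - \frac{3414552}{23}$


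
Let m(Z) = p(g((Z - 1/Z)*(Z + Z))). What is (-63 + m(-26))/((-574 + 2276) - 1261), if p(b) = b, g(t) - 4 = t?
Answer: 1291/441 ≈ 2.9274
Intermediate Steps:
g(t) = 4 + t
m(Z) = 4 + 2*Z*(Z - 1/Z) (m(Z) = 4 + (Z - 1/Z)*(Z + Z) = 4 + (Z - 1/Z)*(2*Z) = 4 + 2*Z*(Z - 1/Z))
(-63 + m(-26))/((-574 + 2276) - 1261) = (-63 + (2 + 2*(-26)**2))/((-574 + 2276) - 1261) = (-63 + (2 + 2*676))/(1702 - 1261) = (-63 + (2 + 1352))/441 = (-63 + 1354)*(1/441) = 1291*(1/441) = 1291/441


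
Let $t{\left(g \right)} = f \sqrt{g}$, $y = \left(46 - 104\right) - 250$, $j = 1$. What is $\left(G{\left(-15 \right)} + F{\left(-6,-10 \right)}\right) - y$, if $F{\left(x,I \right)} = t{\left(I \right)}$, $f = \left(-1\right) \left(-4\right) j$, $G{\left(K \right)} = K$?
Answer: $293 + 4 i \sqrt{10} \approx 293.0 + 12.649 i$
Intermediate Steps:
$f = 4$ ($f = \left(-1\right) \left(-4\right) 1 = 4 \cdot 1 = 4$)
$y = -308$ ($y = \left(46 - 104\right) - 250 = -58 - 250 = -308$)
$t{\left(g \right)} = 4 \sqrt{g}$
$F{\left(x,I \right)} = 4 \sqrt{I}$
$\left(G{\left(-15 \right)} + F{\left(-6,-10 \right)}\right) - y = \left(-15 + 4 \sqrt{-10}\right) - -308 = \left(-15 + 4 i \sqrt{10}\right) + 308 = 293 + 4 i \sqrt{10}$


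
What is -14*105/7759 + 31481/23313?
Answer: 209990969/180885567 ≈ 1.1609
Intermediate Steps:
-14*105/7759 + 31481/23313 = -1470*1/7759 + 31481*(1/23313) = -1470/7759 + 31481/23313 = 209990969/180885567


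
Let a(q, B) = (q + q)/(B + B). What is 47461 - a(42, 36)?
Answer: 284759/6 ≈ 47460.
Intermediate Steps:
a(q, B) = q/B (a(q, B) = (2*q)/((2*B)) = (2*q)*(1/(2*B)) = q/B)
47461 - a(42, 36) = 47461 - 42/36 = 47461 - 1*7/6 = 47461 - 7/6 = 284759/6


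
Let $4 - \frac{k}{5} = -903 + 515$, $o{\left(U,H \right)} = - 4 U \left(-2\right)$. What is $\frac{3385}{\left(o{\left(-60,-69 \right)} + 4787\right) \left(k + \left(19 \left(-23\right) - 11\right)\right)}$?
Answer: $\frac{3385}{6512184} \approx 0.0005198$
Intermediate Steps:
$o{\left(U,H \right)} = 8 U$
$k = 1960$ ($k = 20 - 5 \left(-903 + 515\right) = 20 - -1940 = 20 + 1940 = 1960$)
$\frac{3385}{\left(o{\left(-60,-69 \right)} + 4787\right) \left(k + \left(19 \left(-23\right) - 11\right)\right)} = \frac{3385}{\left(8 \left(-60\right) + 4787\right) \left(1960 + \left(19 \left(-23\right) - 11\right)\right)} = \frac{3385}{\left(-480 + 4787\right) \left(1960 - 448\right)} = \frac{3385}{4307 \left(1960 - 448\right)} = \frac{3385}{4307 \cdot 1512} = \frac{3385}{6512184}$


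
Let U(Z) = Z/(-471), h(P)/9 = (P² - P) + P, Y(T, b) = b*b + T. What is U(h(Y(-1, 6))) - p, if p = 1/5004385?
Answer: -18391115032/785688445 ≈ -23.408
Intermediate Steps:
Y(T, b) = T + b² (Y(T, b) = b² + T = T + b²)
p = 1/5004385 ≈ 1.9982e-7
h(P) = 9*P² (h(P) = 9*((P² - P) + P) = 9*P²)
U(Z) = -Z/471 (U(Z) = Z*(-1/471) = -Z/471)
U(h(Y(-1, 6))) - p = -3*(-1 + 6²)²/157 - 1*1/5004385 = -3*(-1 + 36)²/157 - 1/5004385 = -3*35²/157 - 1/5004385 = -3*1225/157 - 1/5004385 = -1/471*11025 - 1/5004385 = -3675/157 - 1/5004385 = -18391115032/785688445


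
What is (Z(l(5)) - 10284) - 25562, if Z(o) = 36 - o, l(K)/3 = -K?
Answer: -35795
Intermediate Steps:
l(K) = -3*K (l(K) = 3*(-K) = -3*K)
(Z(l(5)) - 10284) - 25562 = ((36 - (-3)*5) - 10284) - 25562 = ((36 - 1*(-15)) - 10284) - 25562 = ((36 + 15) - 10284) - 25562 = (51 - 10284) - 25562 = -10233 - 25562 = -35795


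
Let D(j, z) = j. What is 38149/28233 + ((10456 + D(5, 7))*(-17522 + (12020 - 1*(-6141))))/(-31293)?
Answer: -6945626750/32722047 ≈ -212.26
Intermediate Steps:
38149/28233 + ((10456 + D(5, 7))*(-17522 + (12020 - 1*(-6141))))/(-31293) = 38149/28233 + ((10456 + 5)*(-17522 + (12020 - 1*(-6141))))/(-31293) = 38149*(1/28233) + (10461*(-17522 + (12020 + 6141)))*(-1/31293) = 38149/28233 + (10461*(-17522 + 18161))*(-1/31293) = 38149/28233 + (10461*639)*(-1/31293) = 38149/28233 + 6684579*(-1/31293) = 38149/28233 - 247577/1159 = -6945626750/32722047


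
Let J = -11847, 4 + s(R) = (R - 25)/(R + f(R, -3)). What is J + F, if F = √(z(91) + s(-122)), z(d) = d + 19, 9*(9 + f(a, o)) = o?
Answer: -11847 + √16628770/394 ≈ -11837.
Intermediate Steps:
f(a, o) = -9 + o/9
z(d) = 19 + d
s(R) = -4 + (-25 + R)/(-28/3 + R) (s(R) = -4 + (R - 25)/(R + (-9 + (⅑)*(-3))) = -4 + (-25 + R)/(R + (-9 - ⅓)) = -4 + (-25 + R)/(R - 28/3) = -4 + (-25 + R)/(-28/3 + R))
F = √16628770/394 (F = √((19 + 91) + (37 - 9*(-122))/(-28 + 3*(-122))) = √(110 + (37 + 1098)/(-28 - 366)) = √(110 + 1135/(-394)) = √(110 - 1/394*1135) = √(110 - 1135/394) = √(42205/394) = √16628770/394 ≈ 10.350)
J + F = -11847 + √16628770/394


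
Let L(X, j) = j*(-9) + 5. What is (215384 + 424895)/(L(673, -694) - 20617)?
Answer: -640279/14366 ≈ -44.569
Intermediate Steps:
L(X, j) = 5 - 9*j (L(X, j) = -9*j + 5 = 5 - 9*j)
(215384 + 424895)/(L(673, -694) - 20617) = (215384 + 424895)/((5 - 9*(-694)) - 20617) = 640279/((5 + 6246) - 20617) = 640279/(6251 - 20617) = 640279/(-14366) = 640279*(-1/14366) = -640279/14366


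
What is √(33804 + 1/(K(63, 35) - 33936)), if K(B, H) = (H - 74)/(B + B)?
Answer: √2746982478627354/285065 ≈ 183.86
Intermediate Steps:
K(B, H) = (-74 + H)/(2*B) (K(B, H) = (-74 + H)/((2*B)) = (-74 + H)*(1/(2*B)) = (-74 + H)/(2*B))
√(33804 + 1/(K(63, 35) - 33936)) = √(33804 + 1/((½)*(-74 + 35)/63 - 33936)) = √(33804 + 1/((½)*(1/63)*(-39) - 33936)) = √(33804 + 1/(-13/42 - 33936)) = √(33804 + 1/(-1425325/42)) = √(33804 - 42/1425325) = √(48181686258/1425325) = √2746982478627354/285065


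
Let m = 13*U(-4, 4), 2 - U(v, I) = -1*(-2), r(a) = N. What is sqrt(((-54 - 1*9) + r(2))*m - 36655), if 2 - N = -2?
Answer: I*sqrt(36655) ≈ 191.46*I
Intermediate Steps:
N = 4 (N = 2 - 1*(-2) = 2 + 2 = 4)
r(a) = 4
U(v, I) = 0 (U(v, I) = 2 - (-1)*(-2) = 2 - 1*2 = 2 - 2 = 0)
m = 0 (m = 13*0 = 0)
sqrt(((-54 - 1*9) + r(2))*m - 36655) = sqrt(((-54 - 1*9) + 4)*0 - 36655) = sqrt(((-54 - 9) + 4)*0 - 36655) = sqrt((-63 + 4)*0 - 36655) = sqrt(-59*0 - 36655) = sqrt(0 - 36655) = sqrt(-36655) = I*sqrt(36655)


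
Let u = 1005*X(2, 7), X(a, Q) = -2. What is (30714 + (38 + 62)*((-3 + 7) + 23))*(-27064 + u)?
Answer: -971478636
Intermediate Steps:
u = -2010 (u = 1005*(-2) = -2010)
(30714 + (38 + 62)*((-3 + 7) + 23))*(-27064 + u) = (30714 + (38 + 62)*((-3 + 7) + 23))*(-27064 - 2010) = (30714 + 100*(4 + 23))*(-29074) = (30714 + 100*27)*(-29074) = (30714 + 2700)*(-29074) = 33414*(-29074) = -971478636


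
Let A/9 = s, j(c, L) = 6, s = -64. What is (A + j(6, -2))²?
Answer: 324900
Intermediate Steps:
A = -576 (A = 9*(-64) = -576)
(A + j(6, -2))² = (-576 + 6)² = (-570)² = 324900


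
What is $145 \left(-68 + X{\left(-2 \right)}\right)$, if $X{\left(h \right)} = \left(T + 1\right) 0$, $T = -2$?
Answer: $-9860$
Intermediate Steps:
$X{\left(h \right)} = 0$ ($X{\left(h \right)} = \left(-2 + 1\right) 0 = \left(-1\right) 0 = 0$)
$145 \left(-68 + X{\left(-2 \right)}\right) = 145 \left(-68 + 0\right) = 145 \left(-68\right) = -9860$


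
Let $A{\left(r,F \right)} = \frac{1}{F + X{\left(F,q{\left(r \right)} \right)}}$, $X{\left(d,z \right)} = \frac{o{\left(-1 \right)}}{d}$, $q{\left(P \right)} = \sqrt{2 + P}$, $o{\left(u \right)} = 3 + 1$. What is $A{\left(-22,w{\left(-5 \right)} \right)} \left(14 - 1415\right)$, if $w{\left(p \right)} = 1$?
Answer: $- \frac{1401}{5} \approx -280.2$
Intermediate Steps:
$o{\left(u \right)} = 4$
$X{\left(d,z \right)} = \frac{4}{d}$
$A{\left(r,F \right)} = \frac{1}{F + \frac{4}{F}}$
$A{\left(-22,w{\left(-5 \right)} \right)} \left(14 - 1415\right) = 1 \frac{1}{4 + 1^{2}} \left(14 - 1415\right) = 1 \frac{1}{4 + 1} \left(-1401\right) = 1 \cdot \frac{1}{5} \left(-1401\right) = \frac{1}{5} \left(-1401\right) = - \frac{1401}{5}$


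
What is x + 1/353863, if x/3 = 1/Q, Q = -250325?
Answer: -811264/88580755475 ≈ -9.1585e-6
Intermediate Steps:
x = -3/250325 (x = 3/(-250325) = 3*(-1/250325) = -3/250325 ≈ -1.1984e-5)
x + 1/353863 = -3/250325 + 1/353863 = -811264/88580755475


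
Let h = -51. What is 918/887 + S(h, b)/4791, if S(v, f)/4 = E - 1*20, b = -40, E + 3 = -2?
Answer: 4309438/4249617 ≈ 1.0141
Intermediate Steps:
E = -5 (E = -3 - 2 = -5)
S(v, f) = -100 (S(v, f) = 4*(-5 - 1*20) = 4*(-5 - 20) = 4*(-25) = -100)
918/887 + S(h, b)/4791 = 918/887 - 100/4791 = 4309438/4249617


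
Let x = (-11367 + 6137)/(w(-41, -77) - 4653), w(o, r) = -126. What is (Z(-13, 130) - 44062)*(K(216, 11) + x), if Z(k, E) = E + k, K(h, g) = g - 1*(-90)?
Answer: -21441161005/4779 ≈ -4.4865e+6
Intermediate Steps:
K(h, g) = 90 + g (K(h, g) = g + 90 = 90 + g)
x = 5230/4779 (x = (-11367 + 6137)/(-126 - 4653) = -5230/(-4779) = -5230*(-1/4779) = 5230/4779 ≈ 1.0944)
(Z(-13, 130) - 44062)*(K(216, 11) + x) = ((130 - 13) - 44062)*((90 + 11) + 5230/4779) = (117 - 44062)*(101 + 5230/4779) = -43945*487909/4779 = -21441161005/4779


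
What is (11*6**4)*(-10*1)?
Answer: -142560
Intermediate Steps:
(11*6**4)*(-10*1) = (11*1296)*(-10) = 14256*(-10) = -142560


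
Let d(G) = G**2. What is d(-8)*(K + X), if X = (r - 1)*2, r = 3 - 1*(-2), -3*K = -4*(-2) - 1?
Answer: 1088/3 ≈ 362.67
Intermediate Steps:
K = -7/3 (K = -(-4*(-2) - 1)/3 = -(8 - 1)/3 = -1/3*7 = -7/3 ≈ -2.3333)
r = 5 (r = 3 + 2 = 5)
X = 8 (X = (5 - 1)*2 = 4*2 = 8)
d(-8)*(K + X) = (-8)**2*(-7/3 + 8) = 64*(17/3) = 1088/3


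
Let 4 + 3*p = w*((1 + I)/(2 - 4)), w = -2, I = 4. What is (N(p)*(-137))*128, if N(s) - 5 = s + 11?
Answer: -859264/3 ≈ -2.8642e+5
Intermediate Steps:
p = 1/3 (p = -4/3 + (-2*(1 + 4)/(2 - 4))/3 = -4/3 + (-10/(-2))/3 = -4/3 + (-10*(-1)/2)/3 = -4/3 + (-2*(-5/2))/3 = -4/3 + (1/3)*5 = -4/3 + 5/3 = 1/3 ≈ 0.33333)
N(s) = 16 + s (N(s) = 5 + (s + 11) = 5 + (11 + s) = 16 + s)
(N(p)*(-137))*128 = ((16 + 1/3)*(-137))*128 = ((49/3)*(-137))*128 = -6713/3*128 = -859264/3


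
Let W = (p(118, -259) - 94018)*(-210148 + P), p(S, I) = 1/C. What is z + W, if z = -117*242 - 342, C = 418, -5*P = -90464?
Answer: 18869164428654/1045 ≈ 1.8057e+10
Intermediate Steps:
P = 90464/5 (P = -⅕*(-90464) = 90464/5 ≈ 18093.)
p(S, I) = 1/418
z = -28656 (z = -28314 - 342 = -28656)
W = 18869194374174/1045 (W = (1/418 - 94018)*(-210148 + 90464/5) = -39299523/418*(-960276/5) = 18869194374174/1045 ≈ 1.8057e+10)
z + W = -28656 + 18869194374174/1045 = 18869164428654/1045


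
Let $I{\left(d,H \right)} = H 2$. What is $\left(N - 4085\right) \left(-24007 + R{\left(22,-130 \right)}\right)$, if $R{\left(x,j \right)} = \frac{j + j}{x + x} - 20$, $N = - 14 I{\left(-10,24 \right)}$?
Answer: $\frac{1257570034}{11} \approx 1.1432 \cdot 10^{8}$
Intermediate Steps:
$I{\left(d,H \right)} = 2 H$
$N = -672$ ($N = - 14 \cdot 2 \cdot 24 = \left(-14\right) 48 = -672$)
$R{\left(x,j \right)} = -20 + \frac{j}{x}$ ($R{\left(x,j \right)} = \frac{2 j}{2 x} - 20 = 2 j \frac{1}{2 x} - 20 = \frac{j}{x} - 20 = -20 + \frac{j}{x}$)
$\left(N - 4085\right) \left(-24007 + R{\left(22,-130 \right)}\right) = \left(-672 - 4085\right) \left(-24007 - \left(20 + \frac{130}{22}\right)\right) = - 4757 \left(-24007 - \frac{285}{11}\right) = \left(-4757\right) \left(- \frac{264362}{11}\right) = \frac{1257570034}{11}$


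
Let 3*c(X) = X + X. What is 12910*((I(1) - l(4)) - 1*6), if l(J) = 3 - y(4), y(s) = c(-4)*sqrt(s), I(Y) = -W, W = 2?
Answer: -632590/3 ≈ -2.1086e+5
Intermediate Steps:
c(X) = 2*X/3 (c(X) = (X + X)/3 = (2*X)/3 = 2*X/3)
I(Y) = -2 (I(Y) = -1*2 = -2)
y(s) = -8*sqrt(s)/3 (y(s) = ((2/3)*(-4))*sqrt(s) = -8*sqrt(s)/3)
l(J) = 25/3 (l(J) = 3 - (-8)*sqrt(4)/3 = 3 - (-8)*2/3 = 3 - 1*(-16/3) = 3 + 16/3 = 25/3)
12910*((I(1) - l(4)) - 1*6) = 12910*((-2 - 1*25/3) - 1*6) = 12910*((-2 - 25/3) - 6) = 12910*(-31/3 - 6) = 12910*(-49/3) = -632590/3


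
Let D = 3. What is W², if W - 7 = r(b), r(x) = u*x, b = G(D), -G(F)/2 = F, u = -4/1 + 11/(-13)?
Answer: 219961/169 ≈ 1301.5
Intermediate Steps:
u = -63/13 (u = -4*1 + 11*(-1/13) = -4 - 11/13 = -63/13 ≈ -4.8462)
G(F) = -2*F
b = -6 (b = -2*3 = -6)
r(x) = -63*x/13
W = 469/13 (W = 7 - 63/13*(-6) = 7 + 378/13 = 469/13 ≈ 36.077)
W² = (469/13)² = 219961/169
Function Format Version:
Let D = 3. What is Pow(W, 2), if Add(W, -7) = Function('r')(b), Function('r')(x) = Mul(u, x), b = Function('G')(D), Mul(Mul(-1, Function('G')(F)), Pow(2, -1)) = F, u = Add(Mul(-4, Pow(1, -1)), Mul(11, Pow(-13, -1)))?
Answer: Rational(219961, 169) ≈ 1301.5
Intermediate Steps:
u = Rational(-63, 13) (u = Add(Mul(-4, 1), Mul(11, Rational(-1, 13))) = Add(-4, Rational(-11, 13)) = Rational(-63, 13) ≈ -4.8462)
Function('G')(F) = Mul(-2, F)
b = -6 (b = Mul(-2, 3) = -6)
Function('r')(x) = Mul(Rational(-63, 13), x)
W = Rational(469, 13) (W = Add(7, Mul(Rational(-63, 13), -6)) = Add(7, Rational(378, 13)) = Rational(469, 13) ≈ 36.077)
Pow(W, 2) = Pow(Rational(469, 13), 2) = Rational(219961, 169)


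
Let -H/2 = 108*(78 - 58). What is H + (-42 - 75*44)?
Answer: -7662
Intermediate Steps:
H = -4320 (H = -216*(78 - 58) = -216*20 = -2*2160 = -4320)
H + (-42 - 75*44) = -4320 + (-42 - 75*44) = -4320 + (-42 - 3300) = -4320 - 3342 = -7662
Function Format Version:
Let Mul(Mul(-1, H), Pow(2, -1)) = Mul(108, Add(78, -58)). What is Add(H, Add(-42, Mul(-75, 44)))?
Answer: -7662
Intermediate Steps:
H = -4320 (H = Mul(-2, Mul(108, Add(78, -58))) = Mul(-2, Mul(108, 20)) = Mul(-2, 2160) = -4320)
Add(H, Add(-42, Mul(-75, 44))) = Add(-4320, Add(-42, Mul(-75, 44))) = Add(-4320, Add(-42, -3300)) = Add(-4320, -3342) = -7662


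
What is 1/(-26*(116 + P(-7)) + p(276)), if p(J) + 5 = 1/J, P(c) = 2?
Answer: -276/848147 ≈ -0.00032542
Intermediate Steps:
p(J) = -5 + 1/J
1/(-26*(116 + P(-7)) + p(276)) = 1/(-26*(116 + 2) + (-5 + 1/276)) = 1/(-26*118 + (-5 + 1/276)) = 1/(-3068 - 1379/276) = 1/(-848147/276) = -276/848147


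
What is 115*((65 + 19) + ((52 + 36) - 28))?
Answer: 16560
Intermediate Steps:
115*((65 + 19) + ((52 + 36) - 28)) = 115*(84 + (88 - 28)) = 115*(84 + 60) = 115*144 = 16560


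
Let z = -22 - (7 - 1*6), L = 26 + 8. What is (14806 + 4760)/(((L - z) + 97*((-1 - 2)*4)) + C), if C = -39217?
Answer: -9783/20162 ≈ -0.48522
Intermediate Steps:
L = 34
z = -23 (z = -22 - (7 - 6) = -22 - 1*1 = -22 - 1 = -23)
(14806 + 4760)/(((L - z) + 97*((-1 - 2)*4)) + C) = (14806 + 4760)/(((34 - 1*(-23)) + 97*((-1 - 2)*4)) - 39217) = 19566/(((34 + 23) + 97*(-3*4)) - 39217) = 19566/((57 + 97*(-12)) - 39217) = 19566/((57 - 1164) - 39217) = 19566/(-1107 - 39217) = 19566/(-40324) = 19566*(-1/40324) = -9783/20162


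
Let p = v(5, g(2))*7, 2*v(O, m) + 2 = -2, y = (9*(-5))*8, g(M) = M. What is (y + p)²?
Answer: 139876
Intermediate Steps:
y = -360 (y = -45*8 = -360)
v(O, m) = -2 (v(O, m) = -1 + (½)*(-2) = -1 - 1 = -2)
p = -14 (p = -2*7 = -14)
(y + p)² = (-360 - 14)² = (-374)² = 139876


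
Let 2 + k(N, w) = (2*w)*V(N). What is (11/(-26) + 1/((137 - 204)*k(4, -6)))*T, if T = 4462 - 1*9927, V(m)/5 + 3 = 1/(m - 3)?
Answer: 118852820/51389 ≈ 2312.8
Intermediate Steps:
V(m) = -15 + 5/(-3 + m) (V(m) = -15 + 5/(m - 3) = -15 + 5/(-3 + m))
k(N, w) = -2 + 10*w*(10 - 3*N)/(-3 + N) (k(N, w) = -2 + (2*w)*(5*(10 - 3*N)/(-3 + N)) = -2 + 10*w*(10 - 3*N)/(-3 + N))
T = -5465 (T = 4462 - 9927 = -5465)
(11/(-26) + 1/((137 - 204)*k(4, -6)))*T = (11/(-26) + 1/((137 - 204)*((2*(3 - 1*4 - 5*(-6)*(-10 + 3*4))/(-3 + 4)))))*(-5465) = (11*(-1/26) + 1/((-67)*((2*(3 - 4 - 5*(-6)*(-10 + 12))/1))))*(-5465) = (-11/26 - 1/(2*(3 - 4 - 5*(-6)*2))/67)*(-5465) = (-11/26 - 1/(2*(3 - 4 + 60))/67)*(-5465) = (-11/26 - 1/(67*(2*1*59)))*(-5465) = (-11/26 - 1/67/118)*(-5465) = (-11/26 - 1/67*1/118)*(-5465) = (-11/26 - 1/7906)*(-5465) = -21748/51389*(-5465) = 118852820/51389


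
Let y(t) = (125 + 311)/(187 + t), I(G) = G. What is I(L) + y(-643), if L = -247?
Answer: -28267/114 ≈ -247.96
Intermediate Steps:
y(t) = 436/(187 + t)
I(L) + y(-643) = -247 + 436/(187 - 643) = -247 + 436/(-456) = -247 + 436*(-1/456) = -247 - 109/114 = -28267/114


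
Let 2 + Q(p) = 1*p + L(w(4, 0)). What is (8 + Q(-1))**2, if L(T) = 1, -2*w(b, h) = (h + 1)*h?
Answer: 36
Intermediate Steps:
w(b, h) = -h*(1 + h)/2 (w(b, h) = -(h + 1)*h/2 = -(1 + h)*h/2 = -h*(1 + h)/2)
Q(p) = -1 + p (Q(p) = -2 + (1*p + 1) = -2 + (p + 1) = -2 + (1 + p) = -1 + p)
(8 + Q(-1))**2 = (8 + (-1 - 1))**2 = (8 - 2)**2 = 6**2 = 36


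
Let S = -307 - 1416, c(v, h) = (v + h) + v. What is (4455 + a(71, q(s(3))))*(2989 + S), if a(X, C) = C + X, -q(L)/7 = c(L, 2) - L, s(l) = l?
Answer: 5685606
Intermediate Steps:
c(v, h) = h + 2*v (c(v, h) = (h + v) + v = h + 2*v)
q(L) = -14 - 7*L (q(L) = -7*((2 + 2*L) - L) = -7*(2 + L) = -14 - 7*L)
S = -1723
(4455 + a(71, q(s(3))))*(2989 + S) = (4455 + ((-14 - 7*3) + 71))*(2989 - 1723) = (4455 + ((-14 - 21) + 71))*1266 = (4455 + (-35 + 71))*1266 = (4455 + 36)*1266 = 4491*1266 = 5685606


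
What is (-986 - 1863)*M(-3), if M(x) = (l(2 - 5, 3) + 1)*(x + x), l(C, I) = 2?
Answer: 51282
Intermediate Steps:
M(x) = 6*x (M(x) = (2 + 1)*(x + x) = 3*(2*x) = 6*x)
(-986 - 1863)*M(-3) = (-986 - 1863)*(6*(-3)) = -2849*(-18) = 51282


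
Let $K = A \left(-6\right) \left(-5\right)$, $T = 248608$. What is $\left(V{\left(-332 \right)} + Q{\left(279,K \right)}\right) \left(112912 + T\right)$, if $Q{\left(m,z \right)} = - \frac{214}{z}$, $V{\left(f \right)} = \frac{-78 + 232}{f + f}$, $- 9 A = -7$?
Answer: $- \frac{1975110292}{581} \approx -3.3995 \cdot 10^{6}$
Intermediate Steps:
$A = \frac{7}{9}$ ($A = \left(- \frac{1}{9}\right) \left(-7\right) = \frac{7}{9} \approx 0.77778$)
$V{\left(f \right)} = \frac{77}{f}$ ($V{\left(f \right)} = \frac{154}{2 f} = 154 \frac{1}{2 f} = \frac{77}{f}$)
$K = \frac{70}{3}$ ($K = \frac{7}{9} \left(-6\right) \left(-5\right) = \left(- \frac{14}{3}\right) \left(-5\right) = \frac{70}{3} \approx 23.333$)
$\left(V{\left(-332 \right)} + Q{\left(279,K \right)}\right) \left(112912 + T\right) = \left(\frac{77}{-332} - \frac{214}{\frac{70}{3}}\right) \left(112912 + 248608\right) = \left(77 \left(- \frac{1}{332}\right) - \frac{321}{35}\right) 361520 = \left(- \frac{77}{332} - \frac{321}{35}\right) 361520 = \left(- \frac{109267}{11620}\right) 361520 = - \frac{1975110292}{581}$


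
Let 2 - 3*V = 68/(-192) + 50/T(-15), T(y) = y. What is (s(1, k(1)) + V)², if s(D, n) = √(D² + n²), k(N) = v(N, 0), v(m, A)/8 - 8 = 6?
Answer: 28911961/2304 + 91*√12545/24 ≈ 12973.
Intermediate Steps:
v(m, A) = 112 (v(m, A) = 64 + 8*6 = 64 + 48 = 112)
k(N) = 112
V = 91/48 (V = ⅔ - (68/(-192) + 50/(-15))/3 = ⅔ - (68*(-1/192) + 50*(-1/15))/3 = ⅔ - (-17/48 - 10/3)/3 = ⅔ - ⅓*(-59/16) = ⅔ + 59/48 = 91/48 ≈ 1.8958)
(s(1, k(1)) + V)² = (√(1² + 112²) + 91/48)² = (√(1 + 12544) + 91/48)² = (√12545 + 91/48)² = (91/48 + √12545)²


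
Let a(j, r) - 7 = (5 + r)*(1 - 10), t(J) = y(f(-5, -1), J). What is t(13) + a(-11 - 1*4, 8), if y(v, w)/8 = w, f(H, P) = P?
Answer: -6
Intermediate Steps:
y(v, w) = 8*w
t(J) = 8*J
a(j, r) = -38 - 9*r (a(j, r) = 7 + (5 + r)*(1 - 10) = 7 + (5 + r)*(-9) = 7 + (-45 - 9*r) = -38 - 9*r)
t(13) + a(-11 - 1*4, 8) = 8*13 + (-38 - 9*8) = 104 + (-38 - 72) = 104 - 110 = -6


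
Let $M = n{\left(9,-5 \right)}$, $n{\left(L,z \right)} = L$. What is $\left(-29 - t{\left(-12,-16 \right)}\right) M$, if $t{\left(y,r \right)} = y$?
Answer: $-153$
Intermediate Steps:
$M = 9$
$\left(-29 - t{\left(-12,-16 \right)}\right) M = \left(-29 - -12\right) 9 = \left(-29 + 12\right) 9 = \left(-17\right) 9 = -153$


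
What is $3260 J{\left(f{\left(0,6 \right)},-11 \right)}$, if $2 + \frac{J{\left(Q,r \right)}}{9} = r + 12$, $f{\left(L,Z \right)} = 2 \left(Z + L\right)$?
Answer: $-29340$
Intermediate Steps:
$f{\left(L,Z \right)} = 2 L + 2 Z$ ($f{\left(L,Z \right)} = 2 \left(L + Z\right) = 2 L + 2 Z$)
$J{\left(Q,r \right)} = 90 + 9 r$ ($J{\left(Q,r \right)} = -18 + 9 \left(r + 12\right) = -18 + 9 \left(12 + r\right) = -18 + \left(108 + 9 r\right) = 90 + 9 r$)
$3260 J{\left(f{\left(0,6 \right)},-11 \right)} = 3260 \left(90 + 9 \left(-11\right)\right) = 3260 \left(90 - 99\right) = 3260 \left(-9\right) = -29340$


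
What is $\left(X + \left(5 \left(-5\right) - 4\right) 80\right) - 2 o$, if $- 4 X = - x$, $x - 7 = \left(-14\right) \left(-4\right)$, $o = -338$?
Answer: $- \frac{6513}{4} \approx -1628.3$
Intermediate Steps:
$x = 63$ ($x = 7 - -56 = 7 + 56 = 63$)
$X = \frac{63}{4}$ ($X = - \frac{\left(-1\right) 63}{4} = \left(- \frac{1}{4}\right) \left(-63\right) = \frac{63}{4} \approx 15.75$)
$\left(X + \left(5 \left(-5\right) - 4\right) 80\right) - 2 o = \left(\frac{63}{4} + \left(5 \left(-5\right) - 4\right) 80\right) - 2 \left(-338\right) = \left(\frac{63}{4} + \left(-25 - 4\right) 80\right) - -676 = \left(\frac{63}{4} - 2320\right) + 676 = - \frac{9217}{4} + 676 = - \frac{6513}{4}$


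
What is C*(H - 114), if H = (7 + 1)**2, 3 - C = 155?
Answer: 7600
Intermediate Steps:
C = -152 (C = 3 - 1*155 = 3 - 155 = -152)
H = 64 (H = 8**2 = 64)
C*(H - 114) = -152*(64 - 114) = -152*(-50) = 7600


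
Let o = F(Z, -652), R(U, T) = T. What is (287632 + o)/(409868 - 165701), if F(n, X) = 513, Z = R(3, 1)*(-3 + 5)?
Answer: 26195/22197 ≈ 1.1801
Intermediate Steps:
Z = 2 (Z = 1*(-3 + 5) = 1*2 = 2)
o = 513
(287632 + o)/(409868 - 165701) = (287632 + 513)/(409868 - 165701) = 288145/244167 = 288145*(1/244167) = 26195/22197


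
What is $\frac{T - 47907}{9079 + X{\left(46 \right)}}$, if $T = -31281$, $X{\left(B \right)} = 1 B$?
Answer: $- \frac{79188}{9125} \approx -8.6781$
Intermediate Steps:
$X{\left(B \right)} = B$
$\frac{T - 47907}{9079 + X{\left(46 \right)}} = \frac{-31281 - 47907}{9079 + 46} = - \frac{79188}{9125}$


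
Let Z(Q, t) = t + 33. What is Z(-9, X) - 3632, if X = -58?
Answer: -3657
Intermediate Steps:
Z(Q, t) = 33 + t
Z(-9, X) - 3632 = (33 - 58) - 3632 = -25 - 3632 = -3657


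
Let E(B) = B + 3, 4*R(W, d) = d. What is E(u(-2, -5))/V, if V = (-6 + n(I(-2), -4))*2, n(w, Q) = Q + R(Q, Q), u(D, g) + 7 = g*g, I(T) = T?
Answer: -21/22 ≈ -0.95455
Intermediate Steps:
R(W, d) = d/4
u(D, g) = -7 + g² (u(D, g) = -7 + g*g = -7 + g²)
n(w, Q) = 5*Q/4 (n(w, Q) = Q + Q/4 = 5*Q/4)
E(B) = 3 + B
V = -22 (V = (-6 + (5/4)*(-4))*2 = (-6 - 5)*2 = -11*2 = -22)
E(u(-2, -5))/V = (3 + (-7 + (-5)²))/(-22) = (3 + (-7 + 25))*(-1/22) = (3 + 18)*(-1/22) = 21*(-1/22) = -21/22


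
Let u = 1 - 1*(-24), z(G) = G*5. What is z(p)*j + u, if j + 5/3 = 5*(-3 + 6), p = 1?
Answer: 275/3 ≈ 91.667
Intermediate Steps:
z(G) = 5*G
u = 25 (u = 1 + 24 = 25)
j = 40/3 (j = -5/3 + 5*(-3 + 6) = -5/3 + 5*3 = -5/3 + 15 = 40/3 ≈ 13.333)
z(p)*j + u = (5*1)*(40/3) + 25 = 5*(40/3) + 25 = 200/3 + 25 = 275/3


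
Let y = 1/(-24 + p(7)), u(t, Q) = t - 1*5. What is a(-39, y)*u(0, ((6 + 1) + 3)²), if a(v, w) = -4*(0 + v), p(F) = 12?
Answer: -780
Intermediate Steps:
u(t, Q) = -5 + t (u(t, Q) = t - 5 = -5 + t)
y = -1/12 (y = 1/(-24 + 12) = 1/(-12) = -1/12 ≈ -0.083333)
a(v, w) = -4*v
a(-39, y)*u(0, ((6 + 1) + 3)²) = (-4*(-39))*(-5 + 0) = 156*(-5) = -780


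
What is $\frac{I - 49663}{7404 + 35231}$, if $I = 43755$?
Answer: $- \frac{5908}{42635} \approx -0.13857$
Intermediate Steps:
$\frac{I - 49663}{7404 + 35231} = \frac{43755 - 49663}{7404 + 35231} = - \frac{5908}{42635}$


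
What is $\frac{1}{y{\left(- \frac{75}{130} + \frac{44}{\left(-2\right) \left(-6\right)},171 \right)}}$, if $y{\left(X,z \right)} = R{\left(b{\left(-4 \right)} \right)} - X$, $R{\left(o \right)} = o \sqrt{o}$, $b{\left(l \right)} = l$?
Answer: $- \frac{18798}{447457} + \frac{48672 i}{447457} \approx -0.042011 + 0.10877 i$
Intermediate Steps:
$R{\left(o \right)} = o^{\frac{3}{2}}$
$y{\left(X,z \right)} = - X - 8 i$ ($y{\left(X,z \right)} = \left(-4\right)^{\frac{3}{2}} - X = - 8 i - X = - X - 8 i$)
$\frac{1}{y{\left(- \frac{75}{130} + \frac{44}{\left(-2\right) \left(-6\right)},171 \right)}} = \frac{1}{- (- \frac{75}{130} + \frac{44}{\left(-2\right) \left(-6\right)}) - 8 i} = \frac{1}{- (\left(-75\right) \frac{1}{130} + \frac{44}{12}) - 8 i} = \frac{1}{- (- \frac{15}{26} + 44 \cdot \frac{1}{12}) - 8 i} = \frac{1}{- (- \frac{15}{26} + \frac{11}{3}) - 8 i} = \frac{1}{\left(-1\right) \frac{241}{78} - 8 i} = \frac{1}{- \frac{241}{78} - 8 i} = \frac{6084 \left(- \frac{241}{78} + 8 i\right)}{447457}$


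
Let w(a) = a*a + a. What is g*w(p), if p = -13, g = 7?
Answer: 1092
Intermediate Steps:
w(a) = a + a² (w(a) = a² + a = a + a²)
g*w(p) = 7*(-13*(1 - 13)) = 7*(-13*(-12)) = 7*156 = 1092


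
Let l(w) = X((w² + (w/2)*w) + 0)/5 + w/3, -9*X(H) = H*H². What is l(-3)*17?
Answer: -37859/40 ≈ -946.47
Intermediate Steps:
X(H) = -H³/9 (X(H) = -H*H²/9 = -H³/9)
l(w) = -3*w⁶/40 + w/3 (l(w) = -((w² + (w/2)*w) + 0)³/9/5 + w/3 = -((w² + (w*(½))*w) + 0)³/9*(⅕) + w*(⅓) = -((w² + (w/2)*w) + 0)³/9*(⅕) + w/3 = -((w² + w²/2) + 0)³/9*(⅕) + w/3 = -(3*w²/2 + 0)³/9*(⅕) + w/3 = -27*w⁶/8/9*(⅕) + w/3 = -3*w⁶/8*(⅕) + w/3 = -3*w⁶/40 + w/3)
l(-3)*17 = ((1/120)*(-3)*(40 - 9*(-3)⁵))*17 = ((1/120)*(-3)*(40 - 9*(-243)))*17 = ((1/120)*(-3)*(40 + 2187))*17 = ((1/120)*(-3)*2227)*17 = -2227/40*17 = -37859/40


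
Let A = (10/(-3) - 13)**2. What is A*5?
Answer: 12005/9 ≈ 1333.9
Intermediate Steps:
A = 2401/9 (A = (10*(-1/3) - 13)**2 = (-10/3 - 13)**2 = (-49/3)**2 = 2401/9 ≈ 266.78)
A*5 = (2401/9)*5 = 12005/9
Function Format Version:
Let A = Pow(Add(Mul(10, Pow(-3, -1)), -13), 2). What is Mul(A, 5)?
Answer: Rational(12005, 9) ≈ 1333.9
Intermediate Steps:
A = Rational(2401, 9) (A = Pow(Add(Mul(10, Rational(-1, 3)), -13), 2) = Pow(Add(Rational(-10, 3), -13), 2) = Pow(Rational(-49, 3), 2) = Rational(2401, 9) ≈ 266.78)
Mul(A, 5) = Mul(Rational(2401, 9), 5) = Rational(12005, 9)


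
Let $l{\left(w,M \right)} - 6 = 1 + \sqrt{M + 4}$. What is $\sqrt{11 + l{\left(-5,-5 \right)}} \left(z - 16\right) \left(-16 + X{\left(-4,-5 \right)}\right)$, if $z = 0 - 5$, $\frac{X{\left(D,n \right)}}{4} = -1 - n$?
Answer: $0$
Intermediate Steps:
$X{\left(D,n \right)} = -4 - 4 n$ ($X{\left(D,n \right)} = 4 \left(-1 - n\right) = -4 - 4 n$)
$z = -5$
$l{\left(w,M \right)} = 7 + \sqrt{4 + M}$ ($l{\left(w,M \right)} = 6 + \left(1 + \sqrt{M + 4}\right) = 6 + \left(1 + \sqrt{4 + M}\right) = 7 + \sqrt{4 + M}$)
$\sqrt{11 + l{\left(-5,-5 \right)}} \left(z - 16\right) \left(-16 + X{\left(-4,-5 \right)}\right) = \sqrt{11 + \left(7 + \sqrt{4 - 5}\right)} \left(-5 - 16\right) \left(-16 - -16\right) = \sqrt{11 + \left(7 + \sqrt{-1}\right)} \left(- 21 \left(-16 + \left(-4 + 20\right)\right)\right) = \sqrt{11 + \left(7 + i\right)} \left(- 21 \left(-16 + 16\right)\right) = \sqrt{18 + i} \left(\left(-21\right) 0\right) = \sqrt{18 + i} 0 = 0$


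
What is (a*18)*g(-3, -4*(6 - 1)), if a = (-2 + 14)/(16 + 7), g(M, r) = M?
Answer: -648/23 ≈ -28.174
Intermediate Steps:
a = 12/23 ≈ 0.52174
(a*18)*g(-3, -4*(6 - 1)) = ((12/23)*18)*(-3) = (216/23)*(-3) = -648/23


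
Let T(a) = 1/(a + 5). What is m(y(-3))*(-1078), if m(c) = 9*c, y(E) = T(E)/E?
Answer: 1617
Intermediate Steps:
T(a) = 1/(5 + a)
y(E) = 1/(E*(5 + E)) (y(E) = 1/((5 + E)*E) = 1/(E*(5 + E)))
m(y(-3))*(-1078) = (9*(1/((-3)*(5 - 3))))*(-1078) = (9*(-⅓/2))*(-1078) = (9*(-⅓*½))*(-1078) = (9*(-⅙))*(-1078) = -3/2*(-1078) = 1617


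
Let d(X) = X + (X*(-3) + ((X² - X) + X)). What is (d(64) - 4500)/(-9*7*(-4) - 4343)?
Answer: 532/4091 ≈ 0.13004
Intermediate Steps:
d(X) = X² - 2*X (d(X) = X + (-3*X + X²) = X + (X² - 3*X) = X² - 2*X)
(d(64) - 4500)/(-9*7*(-4) - 4343) = (64*(-2 + 64) - 4500)/(-9*7*(-4) - 4343) = (64*62 - 4500)/(-63*(-4) - 4343) = (3968 - 4500)/(252 - 4343) = -532/(-4091) = -532*(-1/4091) = 532/4091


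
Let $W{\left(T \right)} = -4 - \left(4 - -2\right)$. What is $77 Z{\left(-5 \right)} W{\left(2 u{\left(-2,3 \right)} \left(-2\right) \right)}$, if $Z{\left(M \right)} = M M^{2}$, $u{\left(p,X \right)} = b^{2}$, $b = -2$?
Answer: $96250$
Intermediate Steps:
$u{\left(p,X \right)} = 4$ ($u{\left(p,X \right)} = \left(-2\right)^{2} = 4$)
$W{\left(T \right)} = -10$ ($W{\left(T \right)} = -4 - \left(4 + 2\right) = -4 - 6 = -10$)
$Z{\left(M \right)} = M^{3}$
$77 Z{\left(-5 \right)} W{\left(2 u{\left(-2,3 \right)} \left(-2\right) \right)} = 77 \left(-5\right)^{3} \left(-10\right) = 77 \left(-125\right) \left(-10\right) = \left(-9625\right) \left(-10\right) = 96250$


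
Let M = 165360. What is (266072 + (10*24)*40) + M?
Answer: 441032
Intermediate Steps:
(266072 + (10*24)*40) + M = (266072 + (10*24)*40) + 165360 = (266072 + 240*40) + 165360 = (266072 + 9600) + 165360 = 275672 + 165360 = 441032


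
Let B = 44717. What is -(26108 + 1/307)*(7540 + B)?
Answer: -418848059349/307 ≈ -1.3643e+9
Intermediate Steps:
-(26108 + 1/307)*(7540 + B) = -(26108 + 1/307)*(7540 + 44717) = -(26108 + 1/307)*52257 = -8015157*52257/307 = -1*418848059349/307 = -418848059349/307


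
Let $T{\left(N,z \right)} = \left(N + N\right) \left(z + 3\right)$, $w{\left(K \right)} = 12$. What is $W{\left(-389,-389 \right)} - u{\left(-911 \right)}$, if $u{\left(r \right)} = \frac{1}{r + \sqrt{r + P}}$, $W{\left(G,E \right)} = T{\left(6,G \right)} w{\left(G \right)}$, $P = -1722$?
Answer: $- \frac{46276680625}{832554} + \frac{i \sqrt{2633}}{832554} \approx -55584.0 + 6.1633 \cdot 10^{-5} i$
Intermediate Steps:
$T{\left(N,z \right)} = 2 N \left(3 + z\right)$
$W{\left(G,E \right)} = 432 + 144 G$ ($W{\left(G,E \right)} = 2 \cdot 6 \left(3 + G\right) 12 = \left(36 + 12 G\right) 12 = 432 + 144 G$)
$u{\left(r \right)} = \frac{1}{r + \sqrt{-1722 + r}}$ ($u{\left(r \right)} = \frac{1}{r + \sqrt{r - 1722}} = \frac{1}{r + \sqrt{-1722 + r}}$)
$W{\left(-389,-389 \right)} - u{\left(-911 \right)} = \left(432 + 144 \left(-389\right)\right) - \frac{1}{-911 + \sqrt{-1722 - 911}} = \left(432 - 56016\right) - \frac{1}{-911 + \sqrt{-2633}} = -55584 - \frac{1}{-911 + i \sqrt{2633}}$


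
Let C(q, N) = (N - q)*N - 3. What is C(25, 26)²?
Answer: 529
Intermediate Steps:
C(q, N) = -3 + N*(N - q) (C(q, N) = N*(N - q) - 3 = -3 + N*(N - q))
C(25, 26)² = (-3 + 26² - 1*26*25)² = (-3 + 676 - 650)² = 23² = 529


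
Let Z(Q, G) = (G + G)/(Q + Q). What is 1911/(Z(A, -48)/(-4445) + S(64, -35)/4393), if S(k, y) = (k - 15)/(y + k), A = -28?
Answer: -7575123078705/4129 ≈ -1.8346e+9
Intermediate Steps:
S(k, y) = (-15 + k)/(k + y)
Z(Q, G) = G/Q (Z(Q, G) = (2*G)/((2*Q)) = (2*G)*(1/(2*Q)) = G/Q)
1911/(Z(A, -48)/(-4445) + S(64, -35)/4393) = 1911/(-48/(-28)/(-4445) + ((-15 + 64)/(64 - 35))/4393) = 1911/(-48*(-1/28)*(-1/4445) + (49/29)*(1/4393)) = 1911/((12/7)*(-1/4445) + ((1/29)*49)*(1/4393)) = 1911/(-12/31115 + (49/29)*(1/4393)) = 1911/(-12/31115 + 49/127397) = 1911/(-4129/3963957655) = 1911*(-3963957655/4129) = -7575123078705/4129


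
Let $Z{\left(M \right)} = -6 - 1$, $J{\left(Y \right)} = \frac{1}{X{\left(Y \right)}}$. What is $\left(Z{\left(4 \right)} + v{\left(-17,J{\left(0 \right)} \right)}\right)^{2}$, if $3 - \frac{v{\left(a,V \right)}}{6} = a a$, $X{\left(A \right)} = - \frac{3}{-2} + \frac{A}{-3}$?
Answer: $2968729$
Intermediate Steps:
$X{\left(A \right)} = \frac{3}{2} - \frac{A}{3}$ ($X{\left(A \right)} = \left(-3\right) \left(- \frac{1}{2}\right) + A \left(- \frac{1}{3}\right) = \frac{3}{2} - \frac{A}{3}$)
$J{\left(Y \right)} = \frac{1}{\frac{3}{2} - \frac{Y}{3}}$
$v{\left(a,V \right)} = 18 - 6 a^{2}$ ($v{\left(a,V \right)} = 18 - 6 a a = 18 - 6 a^{2}$)
$Z{\left(M \right)} = -7$ ($Z{\left(M \right)} = -6 - 1 = -7$)
$\left(Z{\left(4 \right)} + v{\left(-17,J{\left(0 \right)} \right)}\right)^{2} = \left(-7 + \left(18 - 6 \left(-17\right)^{2}\right)\right)^{2} = \left(-7 + \left(18 - 1734\right)\right)^{2} = \left(-7 - 1716\right)^{2} = \left(-1723\right)^{2} = 2968729$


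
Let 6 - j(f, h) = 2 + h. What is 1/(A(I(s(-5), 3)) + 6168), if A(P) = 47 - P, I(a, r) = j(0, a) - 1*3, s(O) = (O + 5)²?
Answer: 1/6214 ≈ 0.00016093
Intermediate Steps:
j(f, h) = 4 - h (j(f, h) = 6 - (2 + h) = 6 + (-2 - h) = 4 - h)
s(O) = (5 + O)²
I(a, r) = 1 - a (I(a, r) = (4 - a) - 1*3 = (4 - a) - 3 = 1 - a)
1/(A(I(s(-5), 3)) + 6168) = 1/((47 - (1 - (5 - 5)²)) + 6168) = 1/((47 - (1 - 1*0²)) + 6168) = 1/((47 - (1 - 1*0)) + 6168) = 1/((47 - (1 + 0)) + 6168) = 1/((47 - 1*1) + 6168) = 1/((47 - 1) + 6168) = 1/(46 + 6168) = 1/6214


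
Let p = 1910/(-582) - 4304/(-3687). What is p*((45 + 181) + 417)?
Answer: -162080367/119213 ≈ -1359.6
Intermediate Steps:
p = -252069/119213 (p = 1910*(-1/582) - 4304*(-1/3687) = -955/291 + 4304/3687 = -252069/119213 ≈ -2.1144)
p*((45 + 181) + 417) = -252069*((45 + 181) + 417)/119213 = -252069*(226 + 417)/119213 = -252069/119213*643 = -162080367/119213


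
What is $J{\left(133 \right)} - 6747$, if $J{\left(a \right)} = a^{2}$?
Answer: $10942$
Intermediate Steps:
$J{\left(133 \right)} - 6747 = 133^{2} - 6747 = 17689 - 6747 = 10942$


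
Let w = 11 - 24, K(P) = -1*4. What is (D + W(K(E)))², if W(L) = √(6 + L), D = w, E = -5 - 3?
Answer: (13 - √2)² ≈ 134.23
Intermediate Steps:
E = -8
K(P) = -4
w = -13
D = -13
(D + W(K(E)))² = (-13 + √(6 - 4))² = (-13 + √2)²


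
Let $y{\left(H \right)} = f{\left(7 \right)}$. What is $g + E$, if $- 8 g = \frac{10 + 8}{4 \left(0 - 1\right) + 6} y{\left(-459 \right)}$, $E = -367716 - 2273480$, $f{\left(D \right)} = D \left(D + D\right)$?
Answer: $- \frac{10565225}{4} \approx -2.6413 \cdot 10^{6}$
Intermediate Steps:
$f{\left(D \right)} = 2 D^{2}$ ($f{\left(D \right)} = D 2 D = 2 D^{2}$)
$y{\left(H \right)} = 98$ ($y{\left(H \right)} = 2 \cdot 7^{2} = 2 \cdot 49 = 98$)
$E = -2641196$
$g = - \frac{441}{4}$ ($g = - \frac{\frac{10 + 8}{4 \left(0 - 1\right) + 6} \cdot 98}{8} = - \frac{\frac{18}{4 \left(-1\right) + 6} \cdot 98}{8} = - \frac{\frac{18}{-4 + 6} \cdot 98}{8} = - \frac{\frac{18}{2} \cdot 98}{8} = - \frac{18 \cdot \frac{1}{2} \cdot 98}{8} = - \frac{9 \cdot 98}{8} = \left(- \frac{1}{8}\right) 882 = - \frac{441}{4} \approx -110.25$)
$g + E = - \frac{441}{4} - 2641196 = - \frac{10565225}{4}$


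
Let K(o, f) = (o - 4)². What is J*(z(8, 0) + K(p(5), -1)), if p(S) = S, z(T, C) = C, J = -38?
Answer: -38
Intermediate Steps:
K(o, f) = (-4 + o)²
J*(z(8, 0) + K(p(5), -1)) = -38*(0 + (-4 + 5)²) = -38*(0 + 1²) = -38*(0 + 1) = -38*1 = -38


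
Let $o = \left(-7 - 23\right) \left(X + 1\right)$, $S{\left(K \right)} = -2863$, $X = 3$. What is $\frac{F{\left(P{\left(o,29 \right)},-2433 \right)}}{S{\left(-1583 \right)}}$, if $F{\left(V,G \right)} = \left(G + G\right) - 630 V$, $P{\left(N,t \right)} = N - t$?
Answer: $- \frac{89004}{2863} \approx -31.088$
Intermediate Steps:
$o = -120$ ($o = \left(-7 - 23\right) \left(3 + 1\right) = \left(-30\right) 4 = -120$)
$F{\left(V,G \right)} = - 630 V + 2 G$ ($F{\left(V,G \right)} = 2 G - 630 V = - 630 V + 2 G$)
$\frac{F{\left(P{\left(o,29 \right)},-2433 \right)}}{S{\left(-1583 \right)}} = \frac{- 630 \left(-120 - 29\right) + 2 \left(-2433\right)}{-2863} = \left(- 630 \left(-120 - 29\right) - 4866\right) \left(- \frac{1}{2863}\right) = \left(\left(-630\right) \left(-149\right) - 4866\right) \left(- \frac{1}{2863}\right) = \left(93870 - 4866\right) \left(- \frac{1}{2863}\right) = 89004 \left(- \frac{1}{2863}\right) = - \frac{89004}{2863}$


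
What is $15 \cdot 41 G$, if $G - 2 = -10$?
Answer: $-4920$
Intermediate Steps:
$G = -8$ ($G = 2 - 10 = -8$)
$15 \cdot 41 G = 15 \cdot 41 \left(-8\right) = 615 \left(-8\right) = -4920$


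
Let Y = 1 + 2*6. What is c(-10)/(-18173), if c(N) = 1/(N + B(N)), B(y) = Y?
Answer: -1/54519 ≈ -1.8342e-5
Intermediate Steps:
Y = 13 (Y = 1 + 12 = 13)
B(y) = 13
c(N) = 1/(13 + N) (c(N) = 1/(N + 13) = 1/(13 + N))
c(-10)/(-18173) = 1/((13 - 10)*(-18173)) = -1/18173/3 = (⅓)*(-1/18173) = -1/54519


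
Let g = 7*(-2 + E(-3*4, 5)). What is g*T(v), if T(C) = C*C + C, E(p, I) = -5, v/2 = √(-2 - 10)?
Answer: 2352 - 196*I*√3 ≈ 2352.0 - 339.48*I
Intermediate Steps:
v = 4*I*√3 (v = 2*√(-2 - 10) = 2*√(-12) = 2*(2*I*√3) = 4*I*√3 ≈ 6.9282*I)
T(C) = C + C² (T(C) = C² + C = C + C²)
g = -49 (g = 7*(-2 - 5) = 7*(-7) = -49)
g*T(v) = -49*4*I*√3*(1 + 4*I*√3) = -196*I*√3*(1 + 4*I*√3)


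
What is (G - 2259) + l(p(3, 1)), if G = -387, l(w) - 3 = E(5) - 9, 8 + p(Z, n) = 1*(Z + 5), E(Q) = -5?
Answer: -2657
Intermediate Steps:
p(Z, n) = -3 + Z (p(Z, n) = -8 + 1*(Z + 5) = -8 + 1*(5 + Z) = -8 + (5 + Z) = -3 + Z)
l(w) = -11 (l(w) = 3 + (-5 - 9) = 3 - 14 = -11)
(G - 2259) + l(p(3, 1)) = (-387 - 2259) - 11 = -2646 - 11 = -2657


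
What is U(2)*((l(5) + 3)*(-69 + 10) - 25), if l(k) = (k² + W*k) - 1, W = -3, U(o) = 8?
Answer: -5864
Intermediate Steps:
l(k) = -1 + k² - 3*k (l(k) = (k² - 3*k) - 1 = -1 + k² - 3*k)
U(2)*((l(5) + 3)*(-69 + 10) - 25) = 8*(((-1 + 5² - 3*5) + 3)*(-69 + 10) - 25) = 8*(((-1 + 25 - 15) + 3)*(-59) - 25) = 8*((9 + 3)*(-59) - 25) = 8*(12*(-59) - 25) = 8*(-708 - 25) = 8*(-733) = -5864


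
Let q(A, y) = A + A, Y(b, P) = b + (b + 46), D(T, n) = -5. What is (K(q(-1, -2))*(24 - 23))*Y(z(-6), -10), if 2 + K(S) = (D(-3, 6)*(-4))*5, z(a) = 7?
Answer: 5880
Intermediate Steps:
Y(b, P) = 46 + 2*b (Y(b, P) = b + (46 + b) = 46 + 2*b)
q(A, y) = 2*A
K(S) = 98 (K(S) = -2 - 5*(-4)*5 = -2 + 20*5 = -2 + 100 = 98)
(K(q(-1, -2))*(24 - 23))*Y(z(-6), -10) = (98*(24 - 23))*(46 + 2*7) = (98*1)*(46 + 14) = 98*60 = 5880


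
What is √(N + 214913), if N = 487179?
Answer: 2*√175523 ≈ 837.91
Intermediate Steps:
√(N + 214913) = √(487179 + 214913) = √702092 = 2*√175523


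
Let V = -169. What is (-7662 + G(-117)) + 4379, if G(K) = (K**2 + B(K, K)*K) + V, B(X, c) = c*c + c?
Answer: -1577687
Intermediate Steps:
B(X, c) = c + c**2 (B(X, c) = c**2 + c = c + c**2)
G(K) = -169 + K**2 + K**2*(1 + K) (G(K) = (K**2 + (K*(1 + K))*K) - 169 = (K**2 + K**2*(1 + K)) - 169 = -169 + K**2 + K**2*(1 + K))
(-7662 + G(-117)) + 4379 = (-7662 + (-169 + (-117)**3 + 2*(-117)**2)) + 4379 = (-7662 + (-169 - 1601613 + 2*13689)) + 4379 = (-7662 + (-169 - 1601613 + 27378)) + 4379 = (-7662 - 1574404) + 4379 = -1582066 + 4379 = -1577687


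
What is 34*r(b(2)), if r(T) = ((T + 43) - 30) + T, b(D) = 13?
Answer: 1326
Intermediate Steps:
r(T) = 13 + 2*T (r(T) = ((43 + T) - 30) + T = (13 + T) + T = 13 + 2*T)
34*r(b(2)) = 34*(13 + 2*13) = 34*(13 + 26) = 34*39 = 1326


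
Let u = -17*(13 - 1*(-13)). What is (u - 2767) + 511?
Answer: -2698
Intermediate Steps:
u = -442 (u = -17*(13 + 13) = -17*26 = -442)
(u - 2767) + 511 = (-442 - 2767) + 511 = -3209 + 511 = -2698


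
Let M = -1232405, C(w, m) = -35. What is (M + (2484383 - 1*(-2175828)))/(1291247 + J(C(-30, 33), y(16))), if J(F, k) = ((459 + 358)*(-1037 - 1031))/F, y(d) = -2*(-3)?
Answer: 119973210/46883201 ≈ 2.5590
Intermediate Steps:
y(d) = 6
J(F, k) = -1689556/F (J(F, k) = (817*(-2068))/F = -1689556/F)
(M + (2484383 - 1*(-2175828)))/(1291247 + J(C(-30, 33), y(16))) = (-1232405 + (2484383 - 1*(-2175828)))/(1291247 - 1689556/(-35)) = (-1232405 + (2484383 + 2175828))/(1291247 - 1689556*(-1/35)) = (-1232405 + 4660211)/(1291247 + 1689556/35) = 3427806/(46883201/35) = 3427806*(35/46883201) = 119973210/46883201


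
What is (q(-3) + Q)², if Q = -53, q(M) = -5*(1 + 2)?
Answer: 4624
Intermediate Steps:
q(M) = -15 (q(M) = -5*3 = -15)
(q(-3) + Q)² = (-15 - 53)² = (-68)² = 4624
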